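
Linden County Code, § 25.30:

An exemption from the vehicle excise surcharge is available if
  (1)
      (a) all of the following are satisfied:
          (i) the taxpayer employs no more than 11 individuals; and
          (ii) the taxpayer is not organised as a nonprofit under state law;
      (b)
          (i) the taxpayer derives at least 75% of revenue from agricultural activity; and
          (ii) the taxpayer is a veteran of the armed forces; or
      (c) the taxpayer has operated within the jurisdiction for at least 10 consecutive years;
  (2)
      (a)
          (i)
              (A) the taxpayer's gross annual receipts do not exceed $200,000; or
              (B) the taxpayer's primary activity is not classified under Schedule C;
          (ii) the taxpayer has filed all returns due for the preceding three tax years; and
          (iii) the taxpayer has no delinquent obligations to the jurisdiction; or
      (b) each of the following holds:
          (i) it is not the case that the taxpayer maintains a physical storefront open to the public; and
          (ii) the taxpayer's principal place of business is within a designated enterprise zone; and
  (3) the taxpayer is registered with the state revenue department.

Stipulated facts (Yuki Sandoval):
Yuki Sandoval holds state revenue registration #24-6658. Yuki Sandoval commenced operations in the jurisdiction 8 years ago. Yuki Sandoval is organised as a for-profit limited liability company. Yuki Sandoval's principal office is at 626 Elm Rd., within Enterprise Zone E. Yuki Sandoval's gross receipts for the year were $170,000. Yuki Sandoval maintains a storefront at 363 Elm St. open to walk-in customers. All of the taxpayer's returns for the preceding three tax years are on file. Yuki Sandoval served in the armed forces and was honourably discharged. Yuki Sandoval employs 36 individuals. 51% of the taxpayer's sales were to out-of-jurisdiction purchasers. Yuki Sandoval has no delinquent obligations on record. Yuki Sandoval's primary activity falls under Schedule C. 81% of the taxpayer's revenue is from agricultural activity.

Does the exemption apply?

(i) ≤ 11 employees — not met.
(ii) not (nonprofit) — met.
(a): F AND T → false.
(i) ≥75% agricultural — satisfied.
(ii) veteran — satisfied.
(b): T AND T → true.
(c) ≥ 10 yrs in jurisdiction — fails.
(1): F OR T OR F → true.
(A) receipts ≤ $200,000 — met.
(B) not (Schedule C activity) — not met.
So (i) is satisfied (T OR F).
(ii) returns current — met.
(iii) no delinquency — met.
(a) = T AND T AND T = true.
(i) not (has storefront) — not satisfied.
(ii) in enterprise zone — satisfied.
(b) = F AND T = false.
So (2) is satisfied (T OR F).
(3) state-registered — satisfied.
Overall: T AND T AND T → true.

Yes — exempt.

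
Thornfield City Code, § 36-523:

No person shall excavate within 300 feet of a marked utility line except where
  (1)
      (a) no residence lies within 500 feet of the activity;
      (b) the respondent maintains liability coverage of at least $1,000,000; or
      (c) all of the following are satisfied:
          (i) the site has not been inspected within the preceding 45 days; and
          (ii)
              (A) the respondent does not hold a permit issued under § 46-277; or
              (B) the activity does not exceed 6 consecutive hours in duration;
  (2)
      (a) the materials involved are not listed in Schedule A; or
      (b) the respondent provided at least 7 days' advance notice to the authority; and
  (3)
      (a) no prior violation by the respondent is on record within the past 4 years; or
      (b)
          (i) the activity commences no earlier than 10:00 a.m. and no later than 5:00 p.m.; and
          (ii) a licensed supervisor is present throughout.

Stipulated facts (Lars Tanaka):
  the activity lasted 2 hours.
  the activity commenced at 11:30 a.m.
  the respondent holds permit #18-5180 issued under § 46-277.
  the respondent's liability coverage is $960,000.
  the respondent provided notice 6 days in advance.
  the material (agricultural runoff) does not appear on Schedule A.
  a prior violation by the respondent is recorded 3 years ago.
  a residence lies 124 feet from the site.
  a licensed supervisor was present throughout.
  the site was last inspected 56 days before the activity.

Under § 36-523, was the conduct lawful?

(a) no residence in 500 ft — not met.
(b) coverage ≥ $1,000,000 — fails.
(i) not (site inspected) — satisfied.
(A) not (holds permit) — not satisfied.
(B) ≤ 6 hrs duration — met.
So (ii) is satisfied (F OR T).
(c) = T AND T = true.
(1): F OR F OR T → true.
(a) not (Schedule A material) — holds.
(b) ≥7 days' notice — not satisfied.
(2) = T OR F = true.
(a) no prior violation — fails.
(i) start within hours — satisfied.
(ii) supervisor present — holds.
So (b) is satisfied (T AND T).
(3): F OR T → true.
Overall = T AND T AND T = true.

Yes — lawful.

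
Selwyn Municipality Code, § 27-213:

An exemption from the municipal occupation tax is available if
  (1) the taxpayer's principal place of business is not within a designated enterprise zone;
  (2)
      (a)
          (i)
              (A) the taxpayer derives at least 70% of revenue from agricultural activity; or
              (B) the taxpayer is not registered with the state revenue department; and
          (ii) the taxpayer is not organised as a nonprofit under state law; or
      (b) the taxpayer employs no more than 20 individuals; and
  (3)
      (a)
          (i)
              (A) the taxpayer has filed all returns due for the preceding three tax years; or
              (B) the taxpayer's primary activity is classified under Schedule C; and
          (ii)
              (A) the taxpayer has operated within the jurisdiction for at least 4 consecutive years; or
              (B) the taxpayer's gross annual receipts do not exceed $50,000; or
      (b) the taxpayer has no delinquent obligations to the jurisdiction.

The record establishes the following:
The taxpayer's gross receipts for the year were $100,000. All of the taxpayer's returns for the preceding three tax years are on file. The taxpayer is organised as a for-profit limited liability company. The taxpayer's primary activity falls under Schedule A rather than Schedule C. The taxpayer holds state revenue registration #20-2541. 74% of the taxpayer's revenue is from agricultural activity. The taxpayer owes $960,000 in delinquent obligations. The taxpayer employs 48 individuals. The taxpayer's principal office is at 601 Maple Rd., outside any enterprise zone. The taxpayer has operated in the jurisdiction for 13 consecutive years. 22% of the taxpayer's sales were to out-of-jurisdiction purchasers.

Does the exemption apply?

(1) not (in enterprise zone) — satisfied.
(A) ≥70% agricultural — satisfied.
(B) not (state-registered) — fails.
(i): T OR F → true.
(ii) not (nonprofit) — satisfied.
(a) = T AND T = true.
(b) ≤ 20 employees — not met.
(2): T OR F → true.
(A) returns current — met.
(B) Schedule C activity — not satisfied.
(i) = T OR F = true.
(A) ≥ 4 yrs in jurisdiction — met.
(B) receipts ≤ $50,000 — not satisfied.
(ii): T OR F → true.
(a) = T AND T = true.
(b) no delinquency — not met.
(3) = T OR F = true.
Overall = T AND T AND T = true.

Yes — exempt.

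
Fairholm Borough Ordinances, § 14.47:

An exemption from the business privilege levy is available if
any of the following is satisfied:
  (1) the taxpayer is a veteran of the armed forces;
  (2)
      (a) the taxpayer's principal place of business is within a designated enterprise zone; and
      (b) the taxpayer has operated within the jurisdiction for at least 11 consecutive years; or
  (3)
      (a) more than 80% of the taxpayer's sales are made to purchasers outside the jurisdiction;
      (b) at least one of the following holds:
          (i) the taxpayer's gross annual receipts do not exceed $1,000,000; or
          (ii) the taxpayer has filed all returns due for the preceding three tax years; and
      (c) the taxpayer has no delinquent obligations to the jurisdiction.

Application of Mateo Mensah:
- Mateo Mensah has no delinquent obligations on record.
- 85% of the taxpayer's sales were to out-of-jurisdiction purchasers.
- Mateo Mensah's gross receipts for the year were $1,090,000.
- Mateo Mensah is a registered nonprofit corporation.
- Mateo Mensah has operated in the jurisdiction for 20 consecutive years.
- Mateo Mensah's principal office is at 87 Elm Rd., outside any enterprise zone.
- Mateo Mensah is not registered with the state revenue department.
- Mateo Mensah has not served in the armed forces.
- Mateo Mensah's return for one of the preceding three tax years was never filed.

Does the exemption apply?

(1) veteran — not satisfied.
(a) in enterprise zone — not satisfied.
(b) ≥ 11 yrs in jurisdiction — holds.
(2): F AND T → false.
(a) >80% out-of-jur. sales — holds.
(i) receipts ≤ $1,000,000 — not satisfied.
(ii) returns current — fails.
So (b) is not satisfied (F OR F).
(c) no delinquency — satisfied.
So (3) is not satisfied (T AND F AND T).
Overall = F OR F OR F = false.

No — not exempt.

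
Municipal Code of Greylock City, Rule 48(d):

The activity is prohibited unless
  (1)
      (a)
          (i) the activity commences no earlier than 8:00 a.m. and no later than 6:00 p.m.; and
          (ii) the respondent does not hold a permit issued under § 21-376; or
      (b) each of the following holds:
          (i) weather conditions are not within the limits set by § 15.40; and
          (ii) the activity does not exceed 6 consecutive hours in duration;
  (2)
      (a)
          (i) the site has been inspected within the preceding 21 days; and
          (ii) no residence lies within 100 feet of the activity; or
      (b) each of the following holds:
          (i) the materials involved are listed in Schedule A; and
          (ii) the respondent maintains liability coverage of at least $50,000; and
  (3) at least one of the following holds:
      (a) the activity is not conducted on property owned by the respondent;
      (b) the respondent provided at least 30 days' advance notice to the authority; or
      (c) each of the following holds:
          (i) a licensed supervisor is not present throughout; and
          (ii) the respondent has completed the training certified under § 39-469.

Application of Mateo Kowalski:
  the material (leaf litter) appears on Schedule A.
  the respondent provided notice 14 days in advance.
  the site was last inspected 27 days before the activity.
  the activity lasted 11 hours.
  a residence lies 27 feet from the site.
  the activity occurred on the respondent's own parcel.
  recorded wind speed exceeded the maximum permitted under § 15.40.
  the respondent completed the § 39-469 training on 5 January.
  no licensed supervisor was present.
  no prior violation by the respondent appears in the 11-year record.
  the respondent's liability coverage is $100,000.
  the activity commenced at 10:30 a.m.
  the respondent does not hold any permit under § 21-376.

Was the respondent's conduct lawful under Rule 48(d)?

(i) start within hours — met.
(ii) not (holds permit) — holds.
(a): T AND T → true.
(i) not (weather ok) — holds.
(ii) ≤ 6 hrs duration — not met.
(b): T AND F → false.
So (1) is satisfied (T OR F).
(i) site inspected — fails.
(ii) no residence in 100 ft — not satisfied.
(a): F AND F → false.
(i) Schedule A material — satisfied.
(ii) coverage ≥ $50,000 — satisfied.
So (b) is satisfied (T AND T).
So (2) is satisfied (F OR T).
(a) not (own property) — fails.
(b) ≥30 days' notice — not satisfied.
(i) not (supervisor present) — satisfied.
(ii) training certified — holds.
(c) = T AND T = true.
So (3) is satisfied (F OR F OR T).
Overall: T AND T AND T → true.

Yes — lawful.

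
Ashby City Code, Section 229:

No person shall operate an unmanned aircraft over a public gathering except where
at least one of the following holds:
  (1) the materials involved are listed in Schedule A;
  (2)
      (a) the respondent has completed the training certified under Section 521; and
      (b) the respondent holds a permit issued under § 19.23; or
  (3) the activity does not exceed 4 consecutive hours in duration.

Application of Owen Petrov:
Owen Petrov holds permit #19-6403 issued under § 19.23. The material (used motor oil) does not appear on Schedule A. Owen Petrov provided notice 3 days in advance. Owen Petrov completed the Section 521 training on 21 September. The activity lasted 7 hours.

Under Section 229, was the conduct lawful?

(1) Schedule A material — fails.
(a) training certified — met.
(b) holds permit — satisfied.
So (2) is satisfied (T AND T).
(3) ≤ 4 hrs duration — not satisfied.
Overall = F OR T OR F = true.

Yes — lawful.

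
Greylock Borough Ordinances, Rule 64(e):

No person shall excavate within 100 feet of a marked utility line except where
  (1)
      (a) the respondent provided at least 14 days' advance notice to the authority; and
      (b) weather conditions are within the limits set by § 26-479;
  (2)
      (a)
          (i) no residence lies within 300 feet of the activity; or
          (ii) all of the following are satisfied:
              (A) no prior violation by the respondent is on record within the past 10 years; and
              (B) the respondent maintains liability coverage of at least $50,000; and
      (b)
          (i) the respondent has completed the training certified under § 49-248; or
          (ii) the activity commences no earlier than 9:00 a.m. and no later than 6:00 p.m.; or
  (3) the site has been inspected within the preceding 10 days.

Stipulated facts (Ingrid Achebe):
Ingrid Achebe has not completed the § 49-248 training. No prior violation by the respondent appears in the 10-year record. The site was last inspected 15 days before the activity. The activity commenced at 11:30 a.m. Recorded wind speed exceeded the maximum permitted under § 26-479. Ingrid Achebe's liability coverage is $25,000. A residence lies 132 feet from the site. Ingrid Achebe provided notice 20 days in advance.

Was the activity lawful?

(a) ≥14 days' notice — satisfied.
(b) weather ok — not satisfied.
(1) = T AND F = false.
(i) no residence in 300 ft — not satisfied.
(A) no prior violation — holds.
(B) coverage ≥ $50,000 — fails.
So (ii) is not satisfied (T AND F).
(a) = F OR F = false.
(i) training certified — not met.
(ii) start within hours — met.
So (b) is satisfied (F OR T).
So (2) is not satisfied (F AND T).
(3) site inspected — not met.
Overall = F OR F OR F = false.

No — unlawful.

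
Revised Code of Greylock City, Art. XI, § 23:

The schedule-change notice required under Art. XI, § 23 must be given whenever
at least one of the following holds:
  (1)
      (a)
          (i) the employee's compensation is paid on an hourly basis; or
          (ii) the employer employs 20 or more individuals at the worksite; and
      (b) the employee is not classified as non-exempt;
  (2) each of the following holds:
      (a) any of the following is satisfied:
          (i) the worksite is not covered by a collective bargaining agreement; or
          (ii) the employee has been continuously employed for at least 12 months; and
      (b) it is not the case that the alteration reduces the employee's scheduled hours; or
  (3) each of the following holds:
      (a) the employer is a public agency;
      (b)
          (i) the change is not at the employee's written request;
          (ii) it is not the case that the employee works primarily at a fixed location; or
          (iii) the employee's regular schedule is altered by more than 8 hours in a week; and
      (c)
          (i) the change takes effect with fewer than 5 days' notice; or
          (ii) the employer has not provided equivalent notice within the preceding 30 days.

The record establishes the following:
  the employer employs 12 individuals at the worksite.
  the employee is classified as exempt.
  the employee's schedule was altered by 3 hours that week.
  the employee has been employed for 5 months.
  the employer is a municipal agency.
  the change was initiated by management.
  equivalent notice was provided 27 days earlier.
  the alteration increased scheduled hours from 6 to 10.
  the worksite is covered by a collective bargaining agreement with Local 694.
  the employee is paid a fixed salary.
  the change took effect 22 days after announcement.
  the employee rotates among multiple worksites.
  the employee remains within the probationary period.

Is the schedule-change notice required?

(i) hourly-paid — fails.
(ii) ≥ 20 at site — not met.
So (a) is not satisfied (F OR F).
(b) not (non-exempt) — satisfied.
(1): F AND T → false.
(i) no CBA — not met.
(ii) tenure ≥ 12 mo. — not met.
So (a) is not satisfied (F OR F).
(b) not (hours reduced) — holds.
(2): F AND T → false.
(a) public agency — satisfied.
(i) not employee-requested — satisfied.
(ii) not (fixed location) — met.
(iii) schedule shift > 8h — not satisfied.
(b) = T OR T OR F = true.
(i) < 5 days' notice — fails.
(ii) no recent notice — not satisfied.
(c) = F OR F = false.
(3) = T AND T AND F = false.
Overall = F OR F OR F = false.

No — not required.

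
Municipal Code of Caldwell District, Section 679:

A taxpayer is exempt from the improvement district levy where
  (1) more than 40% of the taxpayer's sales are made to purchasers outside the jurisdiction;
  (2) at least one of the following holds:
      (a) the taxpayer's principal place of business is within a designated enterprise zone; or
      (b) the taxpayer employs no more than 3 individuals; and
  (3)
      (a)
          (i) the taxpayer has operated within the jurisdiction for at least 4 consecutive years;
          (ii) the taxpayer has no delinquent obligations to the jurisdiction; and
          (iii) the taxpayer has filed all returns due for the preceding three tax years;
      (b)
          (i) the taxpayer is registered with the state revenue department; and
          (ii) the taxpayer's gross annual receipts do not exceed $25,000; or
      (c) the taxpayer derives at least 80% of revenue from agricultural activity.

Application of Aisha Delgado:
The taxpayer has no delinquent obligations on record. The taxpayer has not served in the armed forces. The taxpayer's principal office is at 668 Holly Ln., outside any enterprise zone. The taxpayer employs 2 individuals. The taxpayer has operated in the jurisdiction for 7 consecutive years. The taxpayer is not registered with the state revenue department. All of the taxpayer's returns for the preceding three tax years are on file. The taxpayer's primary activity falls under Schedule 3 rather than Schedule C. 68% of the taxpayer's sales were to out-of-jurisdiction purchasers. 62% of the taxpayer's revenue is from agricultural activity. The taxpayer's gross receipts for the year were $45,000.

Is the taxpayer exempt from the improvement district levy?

(1) >40% out-of-jur. sales — satisfied.
(a) in enterprise zone — not satisfied.
(b) ≤ 3 employees — satisfied.
So (2) is satisfied (F OR T).
(i) ≥ 4 yrs in jurisdiction — satisfied.
(ii) no delinquency — satisfied.
(iii) returns current — satisfied.
So (a) is satisfied (T AND T AND T).
(i) state-registered — fails.
(ii) receipts ≤ $25,000 — not satisfied.
So (b) is not satisfied (F AND F).
(c) ≥80% agricultural — not satisfied.
(3): T OR F OR F → true.
So Overall is satisfied (T AND T AND T).

Yes — exempt.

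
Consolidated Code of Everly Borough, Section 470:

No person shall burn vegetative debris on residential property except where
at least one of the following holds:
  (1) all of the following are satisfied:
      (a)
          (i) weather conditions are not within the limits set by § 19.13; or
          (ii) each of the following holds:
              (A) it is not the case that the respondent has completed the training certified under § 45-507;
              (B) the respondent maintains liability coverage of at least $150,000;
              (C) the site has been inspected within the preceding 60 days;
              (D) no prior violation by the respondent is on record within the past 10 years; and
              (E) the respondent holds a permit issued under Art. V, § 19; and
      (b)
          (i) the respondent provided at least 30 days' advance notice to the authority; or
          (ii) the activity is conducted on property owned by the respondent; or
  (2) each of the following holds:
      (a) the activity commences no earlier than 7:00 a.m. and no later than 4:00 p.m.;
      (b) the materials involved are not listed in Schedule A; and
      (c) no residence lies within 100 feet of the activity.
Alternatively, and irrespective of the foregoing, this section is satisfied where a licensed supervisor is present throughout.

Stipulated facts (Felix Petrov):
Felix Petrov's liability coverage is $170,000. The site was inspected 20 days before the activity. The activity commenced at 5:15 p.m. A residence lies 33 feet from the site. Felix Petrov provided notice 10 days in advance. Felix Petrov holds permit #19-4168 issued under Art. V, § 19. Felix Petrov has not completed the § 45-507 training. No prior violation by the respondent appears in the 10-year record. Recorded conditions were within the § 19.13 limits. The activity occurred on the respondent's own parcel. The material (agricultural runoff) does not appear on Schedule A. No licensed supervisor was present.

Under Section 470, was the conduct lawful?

(i) not (weather ok) — not met.
(A) not (training certified) — holds.
(B) coverage ≥ $150,000 — met.
(C) site inspected — holds.
(D) no prior violation — holds.
(E) holds permit — satisfied.
(ii): T AND T AND T AND T AND T → true.
(a) = F OR T = true.
(i) ≥30 days' notice — fails.
(ii) own property — met.
(b) = F OR T = true.
(1) = T AND T = true.
(a) start within hours — not met.
(b) not (Schedule A material) — satisfied.
(c) no residence in 100 ft — not satisfied.
So (2) is not satisfied (F AND T AND F).
So Overall is satisfied (T OR F).
Exception (supervisor present) — not satisfied.
Result: main true OR exception false → true.

Yes — lawful.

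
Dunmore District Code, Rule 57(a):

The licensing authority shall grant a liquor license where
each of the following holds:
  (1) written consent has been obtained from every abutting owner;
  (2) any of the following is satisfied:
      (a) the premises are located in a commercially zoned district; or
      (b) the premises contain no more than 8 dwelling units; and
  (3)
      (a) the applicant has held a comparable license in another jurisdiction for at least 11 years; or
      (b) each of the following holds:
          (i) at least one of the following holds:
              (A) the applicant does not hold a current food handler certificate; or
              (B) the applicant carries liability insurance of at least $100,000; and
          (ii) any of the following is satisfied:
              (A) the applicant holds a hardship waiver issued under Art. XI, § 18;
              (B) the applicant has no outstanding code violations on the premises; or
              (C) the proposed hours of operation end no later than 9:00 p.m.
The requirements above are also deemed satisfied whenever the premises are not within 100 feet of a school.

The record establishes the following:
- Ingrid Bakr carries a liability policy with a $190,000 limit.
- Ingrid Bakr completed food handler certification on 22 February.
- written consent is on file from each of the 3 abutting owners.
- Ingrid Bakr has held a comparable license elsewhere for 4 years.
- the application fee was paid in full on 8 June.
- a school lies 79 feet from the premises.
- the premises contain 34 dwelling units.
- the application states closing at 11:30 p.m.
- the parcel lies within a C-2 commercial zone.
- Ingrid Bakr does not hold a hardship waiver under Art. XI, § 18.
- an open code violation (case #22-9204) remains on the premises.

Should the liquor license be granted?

(1) all abutters consent — holds.
(a) commercially zoned — holds.
(b) ≤ 8 units — fails.
(2) = T OR F = true.
(a) prior license ≥ 11 yr — fails.
(A) not (food handler cert.) — not met.
(B) insurance ≥ $100,000 — holds.
(i): F OR T → true.
(A) hardship waiver — not met.
(B) no code violations — not met.
(C) closes by 9 p.m. — not satisfied.
(ii) = F OR F OR F = false.
(b): T AND F → false.
So (3) is not satisfied (F OR F).
So Overall is not satisfied (T AND T AND F).
Exception (≥100 ft from school) — not satisfied.
Result: main false OR exception false → false.

No — denied.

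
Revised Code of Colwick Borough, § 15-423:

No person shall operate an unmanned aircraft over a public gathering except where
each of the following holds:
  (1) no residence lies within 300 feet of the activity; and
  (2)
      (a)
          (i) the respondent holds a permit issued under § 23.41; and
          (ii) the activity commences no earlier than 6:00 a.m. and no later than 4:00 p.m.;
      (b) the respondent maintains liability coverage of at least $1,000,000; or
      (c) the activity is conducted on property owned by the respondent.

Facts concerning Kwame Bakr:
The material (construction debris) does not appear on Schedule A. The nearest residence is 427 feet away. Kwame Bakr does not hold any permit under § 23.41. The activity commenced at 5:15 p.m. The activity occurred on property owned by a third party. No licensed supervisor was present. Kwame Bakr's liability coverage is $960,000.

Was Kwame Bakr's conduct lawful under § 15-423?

No — unlawful.

(1) no residence in 300 ft — met.
(i) holds permit — not satisfied.
(ii) start within hours — not met.
So (a) is not satisfied (F AND F).
(b) coverage ≥ $1,000,000 — not satisfied.
(c) own property — fails.
(2): F OR F OR F → false.
Overall = T AND F = false.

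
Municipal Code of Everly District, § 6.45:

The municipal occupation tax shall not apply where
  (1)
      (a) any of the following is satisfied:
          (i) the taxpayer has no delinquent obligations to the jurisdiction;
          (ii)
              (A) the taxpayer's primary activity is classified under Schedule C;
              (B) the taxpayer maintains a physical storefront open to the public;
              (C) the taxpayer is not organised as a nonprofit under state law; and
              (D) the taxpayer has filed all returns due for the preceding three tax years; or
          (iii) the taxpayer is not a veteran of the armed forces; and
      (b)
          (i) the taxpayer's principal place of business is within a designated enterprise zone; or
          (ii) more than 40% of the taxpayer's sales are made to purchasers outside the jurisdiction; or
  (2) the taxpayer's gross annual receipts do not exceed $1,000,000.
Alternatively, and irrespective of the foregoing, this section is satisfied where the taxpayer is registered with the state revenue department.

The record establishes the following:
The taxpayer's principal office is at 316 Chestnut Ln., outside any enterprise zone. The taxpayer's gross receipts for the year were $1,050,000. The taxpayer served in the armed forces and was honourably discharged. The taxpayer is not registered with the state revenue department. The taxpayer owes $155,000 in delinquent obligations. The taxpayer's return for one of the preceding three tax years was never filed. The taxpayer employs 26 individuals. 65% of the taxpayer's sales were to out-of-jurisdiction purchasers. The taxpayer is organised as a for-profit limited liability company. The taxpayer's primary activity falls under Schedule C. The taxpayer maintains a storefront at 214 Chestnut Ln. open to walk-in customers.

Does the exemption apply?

No — not exempt.

(i) no delinquency — not met.
(A) Schedule C activity — holds.
(B) has storefront — satisfied.
(C) not (nonprofit) — holds.
(D) returns current — fails.
(ii): T AND T AND T AND F → false.
(iii) not (veteran) — fails.
(a) = F OR F OR F = false.
(i) in enterprise zone — not met.
(ii) >40% out-of-jur. sales — met.
So (b) is satisfied (F OR T).
(1) = F AND T = false.
(2) receipts ≤ $1,000,000 — not satisfied.
Overall: F OR F → false.
Exception (state-registered) — not satisfied.
Result: main false OR exception false → false.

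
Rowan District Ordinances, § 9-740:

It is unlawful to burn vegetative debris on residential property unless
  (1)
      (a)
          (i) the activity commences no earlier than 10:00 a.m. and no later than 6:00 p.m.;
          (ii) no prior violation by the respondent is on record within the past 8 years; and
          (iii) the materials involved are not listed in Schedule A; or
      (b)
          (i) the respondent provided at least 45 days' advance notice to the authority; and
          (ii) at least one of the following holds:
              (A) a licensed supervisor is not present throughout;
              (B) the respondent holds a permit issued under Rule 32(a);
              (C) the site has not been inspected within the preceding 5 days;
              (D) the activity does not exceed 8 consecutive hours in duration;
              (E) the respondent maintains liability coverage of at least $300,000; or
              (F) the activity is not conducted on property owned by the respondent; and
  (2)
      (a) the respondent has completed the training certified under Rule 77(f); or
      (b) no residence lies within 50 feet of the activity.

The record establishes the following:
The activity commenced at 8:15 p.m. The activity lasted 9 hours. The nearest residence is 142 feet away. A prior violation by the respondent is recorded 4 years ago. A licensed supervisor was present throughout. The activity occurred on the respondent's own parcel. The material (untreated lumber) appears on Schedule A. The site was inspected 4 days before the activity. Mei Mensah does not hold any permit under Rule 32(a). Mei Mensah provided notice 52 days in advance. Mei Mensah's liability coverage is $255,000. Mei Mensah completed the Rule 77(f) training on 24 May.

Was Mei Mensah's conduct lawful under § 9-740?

(i) start within hours — not satisfied.
(ii) no prior violation — not met.
(iii) not (Schedule A material) — not satisfied.
So (a) is not satisfied (F AND F AND F).
(i) ≥45 days' notice — holds.
(A) not (supervisor present) — not satisfied.
(B) holds permit — fails.
(C) not (site inspected) — not satisfied.
(D) ≤ 8 hrs duration — not met.
(E) coverage ≥ $300,000 — not met.
(F) not (own property) — not met.
So (ii) is not satisfied (F OR F OR F OR F OR F OR F).
(b): T AND F → false.
(1): F OR F → false.
(a) training certified — holds.
(b) no residence in 50 ft — met.
(2) = T OR T = true.
So Overall is not satisfied (F AND T).

No — unlawful.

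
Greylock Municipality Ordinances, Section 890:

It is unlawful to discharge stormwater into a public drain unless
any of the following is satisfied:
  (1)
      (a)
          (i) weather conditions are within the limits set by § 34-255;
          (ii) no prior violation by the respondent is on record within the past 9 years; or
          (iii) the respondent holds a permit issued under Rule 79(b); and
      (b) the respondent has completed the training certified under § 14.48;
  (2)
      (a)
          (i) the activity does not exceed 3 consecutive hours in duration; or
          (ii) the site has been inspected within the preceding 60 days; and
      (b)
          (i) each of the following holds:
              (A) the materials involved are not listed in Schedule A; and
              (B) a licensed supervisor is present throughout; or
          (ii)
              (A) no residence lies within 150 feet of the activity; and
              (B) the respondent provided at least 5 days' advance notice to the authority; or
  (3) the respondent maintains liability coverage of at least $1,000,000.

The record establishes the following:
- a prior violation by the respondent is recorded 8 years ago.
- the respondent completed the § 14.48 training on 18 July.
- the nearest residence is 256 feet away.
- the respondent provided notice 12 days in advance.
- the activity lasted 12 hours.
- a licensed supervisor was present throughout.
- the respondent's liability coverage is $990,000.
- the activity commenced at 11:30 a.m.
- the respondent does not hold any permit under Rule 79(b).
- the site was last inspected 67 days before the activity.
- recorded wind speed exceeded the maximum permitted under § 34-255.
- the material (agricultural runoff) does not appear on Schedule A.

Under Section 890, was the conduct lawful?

No — unlawful.

(i) weather ok — not satisfied.
(ii) no prior violation — not met.
(iii) holds permit — not satisfied.
(a): F OR F OR F → false.
(b) training certified — met.
(1): F AND T → false.
(i) ≤ 3 hrs duration — not met.
(ii) site inspected — not met.
(a): F OR F → false.
(A) not (Schedule A material) — met.
(B) supervisor present — met.
(i) = T AND T = true.
(A) no residence in 150 ft — met.
(B) ≥5 days' notice — satisfied.
(ii): T AND T → true.
(b): T OR T → true.
(2): F AND T → false.
(3) coverage ≥ $1,000,000 — not met.
Overall = F OR F OR F = false.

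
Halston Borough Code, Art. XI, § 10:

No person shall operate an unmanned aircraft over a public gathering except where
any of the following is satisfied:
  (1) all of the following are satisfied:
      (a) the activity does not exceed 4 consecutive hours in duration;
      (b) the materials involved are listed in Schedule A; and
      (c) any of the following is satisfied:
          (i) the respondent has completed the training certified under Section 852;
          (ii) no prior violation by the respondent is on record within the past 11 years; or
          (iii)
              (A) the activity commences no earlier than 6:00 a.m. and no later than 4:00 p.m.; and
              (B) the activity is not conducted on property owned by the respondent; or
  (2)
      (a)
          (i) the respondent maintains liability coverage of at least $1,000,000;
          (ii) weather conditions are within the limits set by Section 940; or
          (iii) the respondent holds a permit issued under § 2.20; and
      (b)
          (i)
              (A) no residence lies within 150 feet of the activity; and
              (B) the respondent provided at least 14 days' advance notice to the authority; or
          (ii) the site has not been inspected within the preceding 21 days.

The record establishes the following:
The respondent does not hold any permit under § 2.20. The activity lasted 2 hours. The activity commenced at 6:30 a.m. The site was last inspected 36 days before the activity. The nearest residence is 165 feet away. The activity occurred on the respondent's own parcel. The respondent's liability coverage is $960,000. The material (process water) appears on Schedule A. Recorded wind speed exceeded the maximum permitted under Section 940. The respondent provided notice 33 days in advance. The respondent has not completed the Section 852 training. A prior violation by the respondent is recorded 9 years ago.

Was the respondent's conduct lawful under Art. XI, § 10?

(a) ≤ 4 hrs duration — holds.
(b) Schedule A material — holds.
(i) training certified — not met.
(ii) no prior violation — fails.
(A) start within hours — satisfied.
(B) not (own property) — not satisfied.
(iii) = T AND F = false.
(c): F OR F OR F → false.
(1): T AND T AND F → false.
(i) coverage ≥ $1,000,000 — not satisfied.
(ii) weather ok — not met.
(iii) holds permit — not satisfied.
(a) = F OR F OR F = false.
(A) no residence in 150 ft — satisfied.
(B) ≥14 days' notice — met.
So (i) is satisfied (T AND T).
(ii) not (site inspected) — met.
(b) = T OR T = true.
(2): F AND T → false.
Overall: F OR F → false.

No — unlawful.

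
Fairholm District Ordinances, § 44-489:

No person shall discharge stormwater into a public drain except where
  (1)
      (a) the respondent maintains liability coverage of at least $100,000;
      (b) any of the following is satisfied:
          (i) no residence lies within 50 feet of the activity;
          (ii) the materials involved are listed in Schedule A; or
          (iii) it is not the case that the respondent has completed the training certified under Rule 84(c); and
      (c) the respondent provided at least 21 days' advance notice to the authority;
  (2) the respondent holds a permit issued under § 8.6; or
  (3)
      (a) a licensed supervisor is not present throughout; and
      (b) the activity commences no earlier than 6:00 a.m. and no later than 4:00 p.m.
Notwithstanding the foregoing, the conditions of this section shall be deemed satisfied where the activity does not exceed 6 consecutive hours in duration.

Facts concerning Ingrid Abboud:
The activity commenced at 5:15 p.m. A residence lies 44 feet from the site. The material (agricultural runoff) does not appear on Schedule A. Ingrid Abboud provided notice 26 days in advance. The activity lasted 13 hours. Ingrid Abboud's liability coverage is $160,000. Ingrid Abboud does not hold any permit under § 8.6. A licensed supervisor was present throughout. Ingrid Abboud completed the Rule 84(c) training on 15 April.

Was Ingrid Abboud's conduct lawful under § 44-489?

No — unlawful.

(a) coverage ≥ $100,000 — met.
(i) no residence in 50 ft — fails.
(ii) Schedule A material — not met.
(iii) not (training certified) — not satisfied.
(b) = F OR F OR F = false.
(c) ≥21 days' notice — met.
(1) = T AND F AND T = false.
(2) holds permit — fails.
(a) not (supervisor present) — not satisfied.
(b) start within hours — not met.
(3) = F AND F = false.
Overall = F OR F OR F = false.
Exception (≤ 6 hrs duration) — not satisfied.
Result: main false OR exception false → false.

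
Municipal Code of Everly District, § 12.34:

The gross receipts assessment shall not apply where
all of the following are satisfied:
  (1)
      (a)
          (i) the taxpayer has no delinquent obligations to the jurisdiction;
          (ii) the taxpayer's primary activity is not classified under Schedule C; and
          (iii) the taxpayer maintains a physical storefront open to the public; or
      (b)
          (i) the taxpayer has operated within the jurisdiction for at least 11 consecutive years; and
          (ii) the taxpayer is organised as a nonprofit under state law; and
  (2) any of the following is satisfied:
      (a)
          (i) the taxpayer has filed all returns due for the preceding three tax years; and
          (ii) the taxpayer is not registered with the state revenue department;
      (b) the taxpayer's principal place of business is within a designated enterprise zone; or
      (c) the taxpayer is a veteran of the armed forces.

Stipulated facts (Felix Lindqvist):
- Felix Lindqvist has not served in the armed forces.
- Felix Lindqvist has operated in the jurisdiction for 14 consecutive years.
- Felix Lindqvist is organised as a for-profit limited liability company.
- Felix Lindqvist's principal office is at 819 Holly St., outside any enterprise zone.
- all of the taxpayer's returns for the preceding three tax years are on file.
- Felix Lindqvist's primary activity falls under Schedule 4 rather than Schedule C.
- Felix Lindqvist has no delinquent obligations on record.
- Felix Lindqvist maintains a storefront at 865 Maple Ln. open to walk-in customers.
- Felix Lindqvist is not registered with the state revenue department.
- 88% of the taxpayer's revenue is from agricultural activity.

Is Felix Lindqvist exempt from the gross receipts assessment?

(i) no delinquency — satisfied.
(ii) not (Schedule C activity) — satisfied.
(iii) has storefront — holds.
(a) = T AND T AND T = true.
(i) ≥ 11 yrs in jurisdiction — satisfied.
(ii) nonprofit — not satisfied.
So (b) is not satisfied (T AND F).
(1) = T OR F = true.
(i) returns current — met.
(ii) not (state-registered) — satisfied.
(a) = T AND T = true.
(b) in enterprise zone — not satisfied.
(c) veteran — fails.
(2): T OR F OR F → true.
Overall: T AND T → true.

Yes — exempt.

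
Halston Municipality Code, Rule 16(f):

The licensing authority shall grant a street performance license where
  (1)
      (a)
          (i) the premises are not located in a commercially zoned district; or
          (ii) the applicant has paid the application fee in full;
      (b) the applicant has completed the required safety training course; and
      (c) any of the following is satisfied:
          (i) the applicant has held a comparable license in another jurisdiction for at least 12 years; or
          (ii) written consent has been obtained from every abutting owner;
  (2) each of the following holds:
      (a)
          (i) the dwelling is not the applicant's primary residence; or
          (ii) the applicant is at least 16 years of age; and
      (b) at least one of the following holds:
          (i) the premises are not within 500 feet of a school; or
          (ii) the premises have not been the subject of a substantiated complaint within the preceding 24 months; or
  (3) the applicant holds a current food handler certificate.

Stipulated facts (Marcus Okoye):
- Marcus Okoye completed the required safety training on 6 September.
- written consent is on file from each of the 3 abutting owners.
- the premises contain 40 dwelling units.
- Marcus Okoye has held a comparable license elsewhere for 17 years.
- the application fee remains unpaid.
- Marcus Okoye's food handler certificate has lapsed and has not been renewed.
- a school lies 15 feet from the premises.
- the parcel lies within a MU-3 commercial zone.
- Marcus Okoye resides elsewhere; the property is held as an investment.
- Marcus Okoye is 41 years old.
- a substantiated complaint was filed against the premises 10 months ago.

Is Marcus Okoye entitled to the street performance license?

(i) not (commercially zoned) — fails.
(ii) fee paid — fails.
(a) = F OR F = false.
(b) safety training — met.
(i) prior license ≥ 12 yr — met.
(ii) all abutters consent — satisfied.
So (c) is satisfied (T OR T).
So (1) is not satisfied (F AND T AND T).
(i) not (primary residence) — satisfied.
(ii) age ≥ 16 — met.
(a) = T OR T = true.
(i) ≥500 ft from school — fails.
(ii) no complaint in 24 mo. — not met.
(b): F OR F → false.
(2) = T AND F = false.
(3) food handler cert. — not met.
Overall: F OR F OR F → false.

No — denied.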